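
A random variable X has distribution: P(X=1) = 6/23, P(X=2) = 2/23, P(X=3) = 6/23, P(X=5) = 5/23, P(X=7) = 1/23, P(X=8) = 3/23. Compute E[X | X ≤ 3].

2

P(X ≤ 3) = 14/23.
Σ over the event: 1·6/23 + 2·2/23 + 3·6/23 = 28/23.
E[X | X ≤ 3] = (28/23) / (14/23) = 2.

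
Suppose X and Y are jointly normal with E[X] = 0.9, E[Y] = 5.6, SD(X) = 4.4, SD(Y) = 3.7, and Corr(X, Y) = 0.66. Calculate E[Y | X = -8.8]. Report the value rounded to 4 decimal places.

For a bivariate normal, E[Y | X=x] = μ_Y + ρ·(σ_Y/σ_X)·(x − μ_X).
E[Y | X=-8.8] = 5.6 + (0.66)·(3.7/4.4)·(-8.8 − (0.9)) = 5.6 + (0.555)·(-9.7) = 0.2165.

0.2165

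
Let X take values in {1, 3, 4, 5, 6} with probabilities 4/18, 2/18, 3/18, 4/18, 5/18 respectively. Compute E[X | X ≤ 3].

P(X ≤ 3) = 1/3.
Σ over the event: 1·2/9 + 3·1/9 = 5/9.
E[X | X ≤ 3] = (5/9) / (1/3) = 5/3.

5/3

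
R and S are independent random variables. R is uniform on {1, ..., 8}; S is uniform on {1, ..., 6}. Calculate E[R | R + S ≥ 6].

P(R + S ≥ 6) = 19/24.
Summing R·P(x,y) over outcomes with R + S ≥ 6 gives 49/12.
E[R | R + S ≥ 6] = (49/12) / (19/24) = 98/19.

98/19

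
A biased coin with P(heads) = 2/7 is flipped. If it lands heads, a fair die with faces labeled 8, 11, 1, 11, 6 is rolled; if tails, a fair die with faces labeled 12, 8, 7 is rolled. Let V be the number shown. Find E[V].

299/35

E[V | heads] = (8+11+1+11+6)/5 = 37/5.
E[V | tails] = (12+8+7)/3 = 9.
By the law of total expectation,
E[V] = (2/7)·(37/5) + (5/7)·(9) = 299/35.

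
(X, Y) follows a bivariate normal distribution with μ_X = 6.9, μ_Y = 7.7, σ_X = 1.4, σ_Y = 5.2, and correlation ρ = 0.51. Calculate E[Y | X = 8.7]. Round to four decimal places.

For a bivariate normal, E[Y | X=x] = μ_Y + ρ·(σ_Y/σ_X)·(x − μ_X).
E[Y | X=8.7] = 7.7 + (0.51)·(5.2/1.4)·(8.7 − (6.9)) = 7.7 + (1.8943)·(1.8) = 11.1097.

11.1097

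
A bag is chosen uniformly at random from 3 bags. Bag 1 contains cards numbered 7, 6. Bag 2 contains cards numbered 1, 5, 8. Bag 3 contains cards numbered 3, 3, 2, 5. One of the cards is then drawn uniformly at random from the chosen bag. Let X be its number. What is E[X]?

E[X | bag 1] = (7+6)/2 = 13/2.
E[X | bag 2] = (1+5+8)/3 = 14/3.
E[X | bag 3] = (3+3+2+5)/4 = 13/4.
E[X] = (1/3)·(13/2) + (1/3)·(14/3) + (1/3)·(13/4) = 173/36.

173/36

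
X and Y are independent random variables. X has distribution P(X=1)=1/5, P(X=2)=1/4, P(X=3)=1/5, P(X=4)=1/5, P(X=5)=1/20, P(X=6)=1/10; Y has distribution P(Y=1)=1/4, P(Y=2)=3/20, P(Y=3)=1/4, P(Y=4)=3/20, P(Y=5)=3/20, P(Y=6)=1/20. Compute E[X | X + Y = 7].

225/64

P(X + Y = 7) = 4/25.
Summing X·P(x,y) over outcomes with X + Y = 7 gives 9/16.
E[X | X + Y = 7] = (9/16) / (4/25) = 225/64.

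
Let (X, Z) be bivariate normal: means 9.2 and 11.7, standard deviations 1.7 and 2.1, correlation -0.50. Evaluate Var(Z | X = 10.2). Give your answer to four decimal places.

The conditional variance in a bivariate normal is σ_Z²(1 − ρ²), independent of x.
Var(Z | X=10.2) = (2.1)²·(1 − (-0.50)²) = 4.41·0.75 = 3.3075.

3.3075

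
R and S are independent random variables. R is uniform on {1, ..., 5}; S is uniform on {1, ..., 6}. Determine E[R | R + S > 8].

13/3

Outcomes with R + S > 8: (3,6), (4,5), (4,6), (5,4), (5,5), (5,6), each with probability 1/30.
E[R | R + S > 8] = (3 + 4 + 4 + 5 + 5 + 5) / 6 = 13/3.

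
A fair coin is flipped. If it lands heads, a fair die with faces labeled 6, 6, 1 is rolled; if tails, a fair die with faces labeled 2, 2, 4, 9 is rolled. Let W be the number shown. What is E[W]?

103/24

E[W | heads] = (6+6+1)/3 = 13/3.
E[W | tails] = (2+2+4+9)/4 = 17/4.
E[W] = (1/2)·(13/3) + (1/2)·(17/4) = 103/24.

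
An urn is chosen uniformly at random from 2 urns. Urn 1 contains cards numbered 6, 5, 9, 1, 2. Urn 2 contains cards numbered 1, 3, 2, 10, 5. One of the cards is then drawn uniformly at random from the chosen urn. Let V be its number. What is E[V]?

E[V | urn 1] = (6+5+9+1+2)/5 = 23/5.
E[V | urn 2] = (1+3+2+10+5)/5 = 21/5.
E[V] = (1/2)·(23/5) + (1/2)·(21/5) = 22/5.

22/5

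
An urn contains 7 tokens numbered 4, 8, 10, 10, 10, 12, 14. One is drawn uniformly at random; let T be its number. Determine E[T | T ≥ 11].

13

P(T ≥ 11) = 2/7.
Σ over the event: 12·1/7 + 14·1/7 = 26/7.
E[T | T ≥ 11] = (26/7) / (2/7) = 13.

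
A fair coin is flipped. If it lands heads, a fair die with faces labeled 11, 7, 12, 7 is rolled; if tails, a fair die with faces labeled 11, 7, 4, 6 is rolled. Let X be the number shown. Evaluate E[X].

65/8

E[X | heads] = (11+7+12+7)/4 = 37/4.
E[X | tails] = (11+7+4+6)/4 = 7.
By the law of total expectation,
E[X] = (1/2)·(37/4) + (1/2)·(7) = 65/8.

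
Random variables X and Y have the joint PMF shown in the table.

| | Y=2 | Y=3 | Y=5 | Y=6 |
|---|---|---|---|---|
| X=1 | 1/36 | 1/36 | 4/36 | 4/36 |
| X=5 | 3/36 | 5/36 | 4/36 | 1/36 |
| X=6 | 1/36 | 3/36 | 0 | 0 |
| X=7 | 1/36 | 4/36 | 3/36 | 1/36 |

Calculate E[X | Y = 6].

8/3

P(Y = 6) = 1/6.
Σ X·P over the event = 1·(4/36) + 5·(1/36) + 7·(1/36) = 4/9.
E[X | Y = 6] = (4/9) / (1/6) = 8/3.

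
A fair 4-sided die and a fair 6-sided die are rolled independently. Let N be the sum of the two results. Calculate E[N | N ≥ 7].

P(N ≥ 7) = 5/12.
Σ over the event: 7·1/6 + 8·1/8 + 9·1/12 + 10·1/24 = 10/3.
E[N | N ≥ 7] = (10/3) / (5/12) = 8.

8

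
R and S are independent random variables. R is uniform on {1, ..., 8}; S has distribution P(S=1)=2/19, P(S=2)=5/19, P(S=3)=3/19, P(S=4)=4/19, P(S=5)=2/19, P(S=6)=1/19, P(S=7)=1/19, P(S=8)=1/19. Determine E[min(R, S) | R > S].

58/21

P(R > S) = 21/38.
Summing min(R,S)·P(x,y) over outcomes with R > S gives 29/19.
E[min(R, S) | R > S] = (29/19) / (21/38) = 58/21.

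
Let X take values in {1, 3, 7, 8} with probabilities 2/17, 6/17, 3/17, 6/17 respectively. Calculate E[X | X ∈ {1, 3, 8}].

34/7

P(X ∈ {1, 3, 8}) = 14/17.
Σ over the event: 1·2/17 + 3·6/17 + 8·6/17 = 4.
E[X | X ∈ {1, 3, 8}] = (4) / (14/17) = 34/7.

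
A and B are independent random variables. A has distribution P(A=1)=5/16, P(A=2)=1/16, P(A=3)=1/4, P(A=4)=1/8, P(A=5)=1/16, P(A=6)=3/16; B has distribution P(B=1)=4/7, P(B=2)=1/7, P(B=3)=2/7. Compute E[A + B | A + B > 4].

P(A + B > 4) = 1/2.
Summing (A+B)·P(x,y) over outcomes with A + B > 4 gives 367/112.
E[A + B | A + B > 4] = (367/112) / (1/2) = 367/56.

367/56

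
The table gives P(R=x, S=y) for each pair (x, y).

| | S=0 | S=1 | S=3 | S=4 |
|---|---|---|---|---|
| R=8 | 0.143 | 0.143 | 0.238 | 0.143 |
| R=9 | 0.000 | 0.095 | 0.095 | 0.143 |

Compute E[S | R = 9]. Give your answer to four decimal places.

P(R = 9) = 0.333.
Σ S·P over the event = 1·(0.095) + 3·(0.095) + 4·(0.143) = 0.952.
E[S | R = 9] = (0.952) / (0.333) = 2.8589.

2.8589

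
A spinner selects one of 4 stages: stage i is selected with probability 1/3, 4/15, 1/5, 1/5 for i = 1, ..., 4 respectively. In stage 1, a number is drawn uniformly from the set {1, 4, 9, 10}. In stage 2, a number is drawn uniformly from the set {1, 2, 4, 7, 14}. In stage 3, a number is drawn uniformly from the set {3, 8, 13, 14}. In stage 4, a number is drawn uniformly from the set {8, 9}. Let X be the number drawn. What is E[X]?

E[X | stage 1] = (1+4+9+10)/4 = 6.
E[X | stage 2] = (1+2+4+7+14)/5 = 28/5.
E[X | stage 3] = (3+8+13+14)/4 = 19/2.
E[X | stage 4] = (8+9)/2 = 17/2.
E[X] = (1/3)·(6) + (4/15)·(28/5) + (1/5)·(19/2) + (1/5)·(17/2) = 532/75.

532/75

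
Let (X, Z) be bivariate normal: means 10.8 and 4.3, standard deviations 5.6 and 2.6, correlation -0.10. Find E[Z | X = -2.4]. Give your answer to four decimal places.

4.9129

The regression of Z on X has slope ρ·σ_Z/σ_X and passes through (μ_X, μ_Z).
E[Z | X=-2.4] = 4.3 + (-0.10)·(2.6/5.6)·(-2.4 − (10.8)) = 4.3 + (-0.046429)·(-13.2) = 4.9129.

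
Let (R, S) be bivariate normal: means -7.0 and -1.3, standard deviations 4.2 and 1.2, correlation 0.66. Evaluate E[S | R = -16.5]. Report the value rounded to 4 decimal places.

For a bivariate normal, E[S | R=x] = μ_S + ρ·(σ_S/σ_R)·(x − μ_R).
E[S | R=-16.5] = -1.3 + (0.66)·(1.2/4.2)·(-16.5 − (-7.0)) = -1.3 + (0.18857)·(-9.5) = -3.0914.

-3.0914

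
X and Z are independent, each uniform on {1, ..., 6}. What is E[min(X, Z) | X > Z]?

7/3

P(X > Z) = 5/12.
Summing min(X,Z)·P(x,y) over outcomes with X > Z gives 35/36.
E[min(X, Z) | X > Z] = (35/36) / (5/12) = 7/3.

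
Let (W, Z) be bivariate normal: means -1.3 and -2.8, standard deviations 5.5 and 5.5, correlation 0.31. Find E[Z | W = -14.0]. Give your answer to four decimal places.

-6.7370

The regression of Z on W has slope ρ·σ_Z/σ_W and passes through (μ_W, μ_Z).
E[Z | W=-14.0] = -2.8 + (0.31)·(5.5/5.5)·(-14.0 − (-1.3)) = -2.8 + (0.31)·(-12.7) = -6.7370.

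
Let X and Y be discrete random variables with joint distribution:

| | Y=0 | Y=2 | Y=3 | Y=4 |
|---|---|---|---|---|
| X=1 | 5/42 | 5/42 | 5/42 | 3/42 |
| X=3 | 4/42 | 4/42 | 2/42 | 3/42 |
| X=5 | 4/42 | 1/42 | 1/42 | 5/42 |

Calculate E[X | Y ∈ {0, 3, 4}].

P(Y ∈ {0, 3, 4}) = 16/21.
Summing X·P(X=x,Y=y) over the conditioning event gives 15/7.
E[X | Y ∈ {0, 3, 4}] = (15/7) / (16/21) = 45/16.

45/16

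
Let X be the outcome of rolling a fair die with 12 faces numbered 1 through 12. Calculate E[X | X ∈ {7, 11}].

9

P(X ∈ {7, 11}) = 1/6.
Σ over the event: 7·1/12 + 11·1/12 = 3/2.
E[X | X ∈ {7, 11}] = (3/2) / (1/6) = 9.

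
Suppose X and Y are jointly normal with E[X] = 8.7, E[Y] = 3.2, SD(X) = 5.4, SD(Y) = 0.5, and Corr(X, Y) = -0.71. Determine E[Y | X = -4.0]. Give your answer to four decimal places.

The regression of Y on X has slope ρ·σ_Y/σ_X and passes through (μ_X, μ_Y).
E[Y | X=-4.0] = 3.2 + (-0.71)·(0.5/5.4)·(-4.0 − (8.7)) = 3.2 + (-0.065741)·(-12.7) = 4.0349.

4.0349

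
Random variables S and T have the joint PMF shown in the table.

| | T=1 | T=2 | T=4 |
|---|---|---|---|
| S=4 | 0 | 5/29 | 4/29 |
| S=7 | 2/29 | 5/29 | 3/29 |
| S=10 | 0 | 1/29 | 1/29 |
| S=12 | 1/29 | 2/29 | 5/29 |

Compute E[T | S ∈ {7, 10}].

5/2

P(S ∈ {7, 10}) = 12/29.
Σ T·P over the event = 1·(2/29) + 2·(5/29) + 4·(3/29) + 2·(1/29) + 4·(1/29) = 30/29.
E[T | S ∈ {7, 10}] = (30/29) / (12/29) = 5/2.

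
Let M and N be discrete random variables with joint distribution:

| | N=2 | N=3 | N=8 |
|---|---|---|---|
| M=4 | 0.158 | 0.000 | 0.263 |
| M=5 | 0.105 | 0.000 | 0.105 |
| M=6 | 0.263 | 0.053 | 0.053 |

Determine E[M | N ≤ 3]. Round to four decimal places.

5.2729

P(N ≤ 3) = 0.579.
Σ M·P over the event = 4·(0.158) + 5·(0.105) + 6·(0.263) + 6·(0.053) = 3.053.
E[M | N ≤ 3] = (3.053) / (0.579) = 5.2729.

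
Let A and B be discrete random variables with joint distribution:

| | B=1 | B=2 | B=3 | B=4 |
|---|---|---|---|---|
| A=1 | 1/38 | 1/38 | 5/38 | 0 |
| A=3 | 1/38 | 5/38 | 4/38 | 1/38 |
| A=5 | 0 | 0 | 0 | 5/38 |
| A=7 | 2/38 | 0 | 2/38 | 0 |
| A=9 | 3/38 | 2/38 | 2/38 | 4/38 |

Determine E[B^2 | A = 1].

P(A = 1) = 7/38.
Σ B^2·P over the event = 1·(1/38) + 4·(1/38) + 9·(5/38) = 25/19.
E[B^2 | A = 1] = (25/19) / (7/38) = 50/7.

50/7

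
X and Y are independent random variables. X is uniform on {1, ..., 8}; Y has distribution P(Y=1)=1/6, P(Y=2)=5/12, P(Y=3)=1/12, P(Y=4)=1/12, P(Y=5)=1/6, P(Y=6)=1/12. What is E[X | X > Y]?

348/61

P(X > Y) = 61/96.
Summing X·P(x,y) over outcomes with X > Y gives 29/8.
E[X | X > Y] = (29/8) / (61/96) = 348/61.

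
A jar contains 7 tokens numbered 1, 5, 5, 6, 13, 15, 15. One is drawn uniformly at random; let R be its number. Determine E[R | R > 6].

43/3

P(R > 6) = 3/7.
Σ over the event: 13·1/7 + 15·2/7 = 43/7.
E[R | R > 6] = (43/7) / (3/7) = 43/3.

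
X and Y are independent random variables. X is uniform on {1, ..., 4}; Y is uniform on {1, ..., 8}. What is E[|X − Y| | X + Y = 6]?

Outcomes with X + Y = 6: (1,5), (2,4), (3,3), (4,2), each with probability 1/32.
E[|X − Y| | X + Y = 6] = (4 + 2 + 0 + 2) / 4 = 2.

2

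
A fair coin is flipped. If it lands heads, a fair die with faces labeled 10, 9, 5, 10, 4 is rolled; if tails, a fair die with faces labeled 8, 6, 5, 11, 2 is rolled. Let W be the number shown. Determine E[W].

7

E[W | heads] = (10+9+5+10+4)/5 = 38/5.
E[W | tails] = (8+6+5+11+2)/5 = 32/5.
E[W] = (1/2)·(38/5) + (1/2)·(32/5) = 7.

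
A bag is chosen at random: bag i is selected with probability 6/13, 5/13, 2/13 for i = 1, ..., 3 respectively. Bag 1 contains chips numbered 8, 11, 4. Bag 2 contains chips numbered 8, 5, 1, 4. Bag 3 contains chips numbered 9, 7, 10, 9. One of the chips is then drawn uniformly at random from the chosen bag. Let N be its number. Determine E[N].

E[N | bag 1] = (8+11+4)/3 = 23/3.
E[N | bag 2] = (8+5+1+4)/4 = 9/2.
E[N | bag 3] = (9+7+10+9)/4 = 35/4.
E[N] = (6/13)·(23/3) + (5/13)·(9/2) + (2/13)·(35/4) = 86/13.

86/13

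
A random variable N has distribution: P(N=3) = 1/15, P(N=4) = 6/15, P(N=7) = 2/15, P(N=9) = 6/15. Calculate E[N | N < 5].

27/7

P(N < 5) = 7/15.
Σ over the event: 3·1/15 + 4·2/5 = 9/5.
E[N | N < 5] = (9/5) / (7/15) = 27/7.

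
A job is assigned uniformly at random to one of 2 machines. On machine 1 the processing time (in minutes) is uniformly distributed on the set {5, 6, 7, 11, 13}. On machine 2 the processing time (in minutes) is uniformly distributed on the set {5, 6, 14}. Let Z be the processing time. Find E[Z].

E[Z | machine 1] = (5+6+7+11+13)/5 = 42/5.
E[Z | machine 2] = (5+6+14)/3 = 25/3.
By the law of total expectation,
E[Z] = (1/2)·(42/5) + (1/2)·(25/3) = 251/30.

251/30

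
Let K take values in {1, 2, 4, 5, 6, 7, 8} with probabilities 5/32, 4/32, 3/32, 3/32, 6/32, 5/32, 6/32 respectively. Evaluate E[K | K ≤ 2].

13/9

P(K ≤ 2) = 9/32.
Σ over the event: 1·5/32 + 2·1/8 = 13/32.
E[K | K ≤ 2] = (13/32) / (9/32) = 13/9.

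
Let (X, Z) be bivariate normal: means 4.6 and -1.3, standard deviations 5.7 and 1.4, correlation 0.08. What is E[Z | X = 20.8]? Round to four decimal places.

-0.9817

For a bivariate normal, E[Z | X=x] = μ_Z + ρ·(σ_Z/σ_X)·(x − μ_X).
E[Z | X=20.8] = -1.3 + (0.08)·(1.4/5.7)·(20.8 − (4.6)) = -1.3 + (0.019649)·(16.2) = -0.9817.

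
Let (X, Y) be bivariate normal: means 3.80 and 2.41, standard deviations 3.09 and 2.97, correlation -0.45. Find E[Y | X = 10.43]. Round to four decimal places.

For a bivariate normal, E[Y | X=x] = μ_Y + ρ·(σ_Y/σ_X)·(x − μ_X).
E[Y | X=10.43] = 2.41 + (-0.45)·(2.97/3.09)·(10.43 − (3.80)) = 2.41 + (-0.43252)·(6.63) = -0.4576.

-0.4576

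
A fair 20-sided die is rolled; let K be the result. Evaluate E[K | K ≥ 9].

29/2

Given K ≥ 9, K is equally likely to be any of {9, 10, 11, 12, 13, 14, 15, 16, 17, 18, 19, 20}.
E[K | K ≥ 9] = (9 + 10 + 11 + 12 + 13 + 14 + 15 + 16 + 17 + 18 + 19 + 20) / 12 = 29/2.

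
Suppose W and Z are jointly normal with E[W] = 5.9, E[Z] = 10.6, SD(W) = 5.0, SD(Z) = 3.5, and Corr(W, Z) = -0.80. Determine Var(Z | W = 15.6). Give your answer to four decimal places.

For a bivariate normal, Var(Z | W=x) = σ_Z²(1 − ρ²).
Var(Z | W=15.6) = (3.5)²·(1 − (-0.80)²) = 12.25·0.36 = 4.4100.

4.4100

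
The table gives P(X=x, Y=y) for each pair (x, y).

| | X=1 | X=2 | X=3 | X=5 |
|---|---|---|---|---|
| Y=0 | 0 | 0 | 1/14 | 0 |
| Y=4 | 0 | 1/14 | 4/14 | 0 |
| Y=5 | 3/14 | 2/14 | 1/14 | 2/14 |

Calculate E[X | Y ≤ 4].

P(Y ≤ 4) = 3/7.
Σ X·P over the event = 2·(1/14) + 3·(1/14) + 3·(4/14) = 17/14.
E[X | Y ≤ 4] = (17/14) / (3/7) = 17/6.

17/6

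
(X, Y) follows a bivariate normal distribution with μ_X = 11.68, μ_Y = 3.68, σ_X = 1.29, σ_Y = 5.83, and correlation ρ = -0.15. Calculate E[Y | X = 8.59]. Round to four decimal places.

E[Y | X=x] = μ_Y + ρ(σ_Y/σ_X)(x − μ_X) for jointly normal variables.
E[Y | X=8.59] = 3.68 + (-0.15)·(5.83/1.29)·(8.59 − (11.68)) = 3.68 + (-0.67791)·(-3.09) = 5.7747.

5.7747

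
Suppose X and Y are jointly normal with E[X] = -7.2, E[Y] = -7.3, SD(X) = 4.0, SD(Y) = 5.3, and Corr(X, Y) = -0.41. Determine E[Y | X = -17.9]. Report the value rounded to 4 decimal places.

For a bivariate normal, E[Y | X=x] = μ_Y + ρ·(σ_Y/σ_X)·(x − μ_X).
E[Y | X=-17.9] = -7.3 + (-0.41)·(5.3/4.0)·(-17.9 − (-7.2)) = -7.3 + (-0.54325)·(-10.7) = -1.4872.

-1.4872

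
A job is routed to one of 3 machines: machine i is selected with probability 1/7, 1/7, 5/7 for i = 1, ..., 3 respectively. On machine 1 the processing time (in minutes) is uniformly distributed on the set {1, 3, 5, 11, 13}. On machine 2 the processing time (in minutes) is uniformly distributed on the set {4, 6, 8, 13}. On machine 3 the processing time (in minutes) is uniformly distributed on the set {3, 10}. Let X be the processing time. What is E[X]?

937/140

E[X | machine 1] = (1+3+5+11+13)/5 = 33/5.
E[X | machine 2] = (4+6+8+13)/4 = 31/4.
E[X | machine 3] = (3+10)/2 = 13/2.
By the law of total expectation,
E[X] = (1/7)·(33/5) + (1/7)·(31/4) + (5/7)·(13/2) = 937/140.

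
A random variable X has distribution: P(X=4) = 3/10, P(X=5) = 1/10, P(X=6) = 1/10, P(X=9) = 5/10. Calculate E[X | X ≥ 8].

P(X ≥ 8) = 1/2.
Σ over the event: 9·1/2 = 9/2.
E[X | X ≥ 8] = (9/2) / (1/2) = 9.

9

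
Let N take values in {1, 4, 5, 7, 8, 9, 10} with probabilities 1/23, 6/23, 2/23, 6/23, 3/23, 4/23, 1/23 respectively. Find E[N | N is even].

P(N is even) = 10/23.
Σ over the event: 4·6/23 + 8·3/23 + 10·1/23 = 58/23.
E[N | N is even] = (58/23) / (10/23) = 29/5.

29/5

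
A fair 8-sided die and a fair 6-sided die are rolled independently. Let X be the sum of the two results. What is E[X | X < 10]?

214/33

P(X < 10) = 11/16.
Σ over the event: 2·1/48 + 3·1/24 + 4·1/16 + 5·1/12 + 6·5/48 + 7·1/8 + 8·1/8 + 9·1/8 = 107/24.
E[X | X < 10] = (107/24) / (11/16) = 214/33.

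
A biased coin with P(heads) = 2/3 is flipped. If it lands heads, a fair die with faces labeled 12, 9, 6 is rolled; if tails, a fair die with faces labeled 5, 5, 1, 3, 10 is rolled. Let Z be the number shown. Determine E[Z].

38/5

E[Z | heads] = (12+9+6)/3 = 9.
E[Z | tails] = (5+5+1+3+10)/5 = 24/5.
E[Z] = (2/3)·(9) + (1/3)·(24/5) = 38/5.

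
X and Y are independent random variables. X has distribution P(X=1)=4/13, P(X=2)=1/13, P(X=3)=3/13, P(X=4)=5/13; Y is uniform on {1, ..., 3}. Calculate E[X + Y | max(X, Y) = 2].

P(max(X, Y) = 2) = 2/13.
Summing (X+Y)·P(x,y) over outcomes with max(X, Y) = 2 gives 19/39.
E[X + Y | max(X, Y) = 2] = (19/39) / (2/13) = 19/6.

19/6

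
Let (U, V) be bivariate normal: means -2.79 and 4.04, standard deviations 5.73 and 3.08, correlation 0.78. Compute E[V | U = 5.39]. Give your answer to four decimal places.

7.4696

For a bivariate normal, E[V | U=x] = μ_V + ρ·(σ_V/σ_U)·(x − μ_U).
E[V | U=5.39] = 4.04 + (0.78)·(3.08/5.73)·(5.39 − (-2.79)) = 4.04 + (0.41927)·(8.18) = 7.4696.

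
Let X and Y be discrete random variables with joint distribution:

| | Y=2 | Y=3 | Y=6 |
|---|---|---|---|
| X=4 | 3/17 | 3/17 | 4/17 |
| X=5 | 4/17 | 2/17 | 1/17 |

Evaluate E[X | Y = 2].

32/7

P(Y = 2) = 7/17.
Σ X·P over the event = 4·(3/17) + 5·(4/17) = 32/17.
E[X | Y = 2] = (32/17) / (7/17) = 32/7.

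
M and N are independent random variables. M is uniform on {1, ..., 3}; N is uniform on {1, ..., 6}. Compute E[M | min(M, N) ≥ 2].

P(min(M, N) ≥ 2) = 5/9.
Summing M·P(x,y) over outcomes with min(M, N) ≥ 2 gives 25/18.
E[M | min(M, N) ≥ 2] = (25/18) / (5/9) = 5/2.

5/2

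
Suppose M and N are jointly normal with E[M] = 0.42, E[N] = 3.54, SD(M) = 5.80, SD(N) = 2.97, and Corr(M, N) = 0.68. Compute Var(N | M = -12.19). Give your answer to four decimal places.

For a bivariate normal, Var(N | M=x) = σ_N²(1 − ρ²).
Var(N | M=-12.19) = (2.97)²·(1 − (0.68)²) = 8.8209·0.5376 = 4.7421.

4.7421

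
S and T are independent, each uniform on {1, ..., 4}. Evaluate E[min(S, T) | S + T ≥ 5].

23/10

Outcomes with S + T ≥ 5: (1,4), (2,3), (2,4), (3,2), (3,3), (3,4), (4,1), (4,2), (4,3), (4,4), each with probability 1/16.
E[min(S, T) | S + T ≥ 5] = (1 + 2 + 2 + 2 + 3 + 3 + 1 + 2 + 3 + 4) / 10 = 23/10.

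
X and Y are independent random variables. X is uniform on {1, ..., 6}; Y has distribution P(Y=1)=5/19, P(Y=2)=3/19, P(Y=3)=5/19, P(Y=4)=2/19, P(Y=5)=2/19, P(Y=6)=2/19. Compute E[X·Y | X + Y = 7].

P(X + Y = 7) = 1/6.
Summing XY·P(x,y) over outcomes with X + Y = 7 gives 88/57.
E[X·Y | X + Y = 7] = (88/57) / (1/6) = 176/19.

176/19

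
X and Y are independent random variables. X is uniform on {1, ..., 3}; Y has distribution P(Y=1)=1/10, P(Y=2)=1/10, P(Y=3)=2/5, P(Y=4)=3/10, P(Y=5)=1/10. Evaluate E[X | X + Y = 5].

7/4

P(X + Y = 5) = 4/15.
Summing X·P(x,y) over outcomes with X + Y = 5 gives 7/15.
E[X | X + Y = 5] = (7/15) / (4/15) = 7/4.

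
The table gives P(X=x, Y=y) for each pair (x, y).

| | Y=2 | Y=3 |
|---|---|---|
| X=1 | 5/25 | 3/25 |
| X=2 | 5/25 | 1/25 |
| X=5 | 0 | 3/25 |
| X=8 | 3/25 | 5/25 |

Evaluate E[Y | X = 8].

P(X = 8) = 8/25.
Σ Y·P over the event = 2·(3/25) + 3·(5/25) = 21/25.
E[Y | X = 8] = (21/25) / (8/25) = 21/8.

21/8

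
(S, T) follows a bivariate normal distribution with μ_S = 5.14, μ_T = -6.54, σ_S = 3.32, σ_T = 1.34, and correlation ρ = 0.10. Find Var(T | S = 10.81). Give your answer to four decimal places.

Var(T | S=x) = (1 − ρ²)·σ_T².
Var(T | S=10.81) = (1.34)²·(1 − (0.10)²) = 1.7956·0.99 = 1.7776.

1.7776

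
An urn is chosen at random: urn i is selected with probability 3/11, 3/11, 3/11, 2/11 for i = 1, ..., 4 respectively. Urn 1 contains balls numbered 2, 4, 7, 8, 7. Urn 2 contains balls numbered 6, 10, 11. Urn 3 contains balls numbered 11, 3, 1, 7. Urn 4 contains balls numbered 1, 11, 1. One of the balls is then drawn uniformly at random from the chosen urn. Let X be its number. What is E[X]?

E[X | urn 1] = (2+4+7+8+7)/5 = 28/5.
E[X | urn 2] = (6+10+11)/3 = 9.
E[X | urn 3] = (11+3+1+7)/4 = 11/2.
E[X | urn 4] = (1+11+1)/3 = 13/3.
E[X] = (3/11)·(28/5) + (3/11)·(9) + (3/11)·(11/2) + (2/11)·(13/3) = 2069/330.

2069/330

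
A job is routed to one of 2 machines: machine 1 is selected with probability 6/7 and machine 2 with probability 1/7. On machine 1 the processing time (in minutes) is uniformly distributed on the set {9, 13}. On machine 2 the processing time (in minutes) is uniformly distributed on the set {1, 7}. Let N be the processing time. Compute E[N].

10

E[N | machine 1] = (9+13)/2 = 11.
E[N | machine 2] = (1+7)/2 = 4.
By the law of total expectation,
E[N] = (6/7)·(11) + (1/7)·(4) = 10.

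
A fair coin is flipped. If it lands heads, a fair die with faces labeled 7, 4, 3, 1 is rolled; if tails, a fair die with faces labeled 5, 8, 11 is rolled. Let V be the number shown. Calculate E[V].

47/8

E[V | heads] = (7+4+3+1)/4 = 15/4.
E[V | tails] = (5+8+11)/3 = 8.
E[V] = (1/2)·(15/4) + (1/2)·(8) = 47/8.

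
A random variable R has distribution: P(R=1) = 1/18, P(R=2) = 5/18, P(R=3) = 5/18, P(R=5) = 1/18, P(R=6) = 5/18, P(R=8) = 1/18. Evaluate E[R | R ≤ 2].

11/6

P(R ≤ 2) = 1/3.
Σ over the event: 1·1/18 + 2·5/18 = 11/18.
E[R | R ≤ 2] = (11/18) / (1/3) = 11/6.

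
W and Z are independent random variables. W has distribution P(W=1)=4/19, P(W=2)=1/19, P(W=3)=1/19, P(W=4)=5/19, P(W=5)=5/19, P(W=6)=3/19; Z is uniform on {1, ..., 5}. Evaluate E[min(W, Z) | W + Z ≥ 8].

145/38

P(W + Z ≥ 8) = 2/5.
Summing min(W,Z)·P(x,y) over outcomes with W + Z ≥ 8 gives 29/19.
E[min(W, Z) | W + Z ≥ 8] = (29/19) / (2/5) = 145/38.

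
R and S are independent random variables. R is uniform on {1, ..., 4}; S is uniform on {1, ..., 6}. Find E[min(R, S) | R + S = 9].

P(R + S = 9) = 1/12.
Summing min(R,S)·P(x,y) over outcomes with R + S = 9 gives 7/24.
E[min(R, S) | R + S = 9] = (7/24) / (1/12) = 7/2.

7/2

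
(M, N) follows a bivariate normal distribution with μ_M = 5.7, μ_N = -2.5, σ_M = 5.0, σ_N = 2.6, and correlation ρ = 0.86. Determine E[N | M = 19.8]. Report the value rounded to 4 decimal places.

E[N | M=x] = μ_N + ρ(σ_N/σ_M)(x − μ_M) for jointly normal variables.
E[N | M=19.8] = -2.5 + (0.86)·(2.6/5.0)·(19.8 − (5.7)) = -2.5 + (0.4472)·(14.1) = 3.8055.

3.8055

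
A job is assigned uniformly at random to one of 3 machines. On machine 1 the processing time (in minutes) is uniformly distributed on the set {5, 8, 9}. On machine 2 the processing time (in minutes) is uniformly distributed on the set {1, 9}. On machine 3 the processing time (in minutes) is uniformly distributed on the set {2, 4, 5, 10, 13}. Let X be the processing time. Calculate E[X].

287/45

E[X | machine 1] = (5+8+9)/3 = 22/3.
E[X | machine 2] = (1+9)/2 = 5.
E[X | machine 3] = (2+4+5+10+13)/5 = 34/5.
E[X] = (1/3)·(22/3) + (1/3)·(5) + (1/3)·(34/5) = 287/45.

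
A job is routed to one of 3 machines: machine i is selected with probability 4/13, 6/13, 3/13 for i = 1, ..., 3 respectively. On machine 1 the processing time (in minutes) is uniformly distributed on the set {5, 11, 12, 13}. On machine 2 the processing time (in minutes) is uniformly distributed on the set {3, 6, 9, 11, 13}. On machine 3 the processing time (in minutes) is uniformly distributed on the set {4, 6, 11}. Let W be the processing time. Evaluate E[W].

E[W | machine 1] = (5+11+12+13)/4 = 41/4.
E[W | machine 2] = (3+6+9+11+13)/5 = 42/5.
E[W | machine 3] = (4+6+11)/3 = 7.
By the law of total expectation,
E[W] = (4/13)·(41/4) + (6/13)·(42/5) + (3/13)·(7) = 562/65.

562/65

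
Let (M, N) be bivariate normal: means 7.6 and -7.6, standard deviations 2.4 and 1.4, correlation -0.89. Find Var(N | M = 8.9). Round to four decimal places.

0.4075

For a bivariate normal, Var(N | M=x) = σ_N²(1 − ρ²).
Var(N | M=8.9) = (1.4)²·(1 − (-0.89)²) = 1.96·0.2079 = 0.4075.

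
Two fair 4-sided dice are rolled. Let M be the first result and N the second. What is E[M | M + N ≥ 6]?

Outcomes with M + N ≥ 6: (2,4), (3,3), (3,4), (4,2), (4,3), (4,4), each with probability 1/16.
E[M | M + N ≥ 6] = (2 + 3 + 3 + 4 + 4 + 4) / 6 = 10/3.

10/3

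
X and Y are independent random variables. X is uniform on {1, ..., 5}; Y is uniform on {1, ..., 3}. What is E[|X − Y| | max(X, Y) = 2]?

2/3

Outcomes with max(X, Y) = 2: (1,2), (2,1), (2,2), each with probability 1/15.
E[|X − Y| | max(X, Y) = 2] = (1 + 1 + 0) / 3 = 2/3.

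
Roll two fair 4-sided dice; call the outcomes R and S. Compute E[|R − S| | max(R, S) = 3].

6/5

Outcomes with max(R, S) = 3: (1,3), (2,3), (3,1), (3,2), (3,3), each with probability 1/16.
E[|R − S| | max(R, S) = 3] = (2 + 1 + 2 + 1 + 0) / 5 = 6/5.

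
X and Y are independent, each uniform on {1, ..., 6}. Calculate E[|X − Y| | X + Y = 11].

P(X + Y = 11) = 1/18.
Summing |X−Y|·P(x,y) over outcomes with X + Y = 11 gives 1/18.
E[|X − Y| | X + Y = 11] = (1/18) / (1/18) = 1.

1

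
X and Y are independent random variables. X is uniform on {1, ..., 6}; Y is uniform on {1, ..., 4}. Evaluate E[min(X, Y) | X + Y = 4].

4/3

Outcomes with X + Y = 4: (1,3), (2,2), (3,1), each with probability 1/24.
E[min(X, Y) | X + Y = 4] = (1 + 2 + 1) / 3 = 4/3.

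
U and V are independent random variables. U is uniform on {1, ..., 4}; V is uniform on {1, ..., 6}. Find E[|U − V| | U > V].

P(U > V) = 1/4.
Summing |U−V|·P(x,y) over outcomes with U > V gives 5/12.
E[|U − V| | U > V] = (5/12) / (1/4) = 5/3.

5/3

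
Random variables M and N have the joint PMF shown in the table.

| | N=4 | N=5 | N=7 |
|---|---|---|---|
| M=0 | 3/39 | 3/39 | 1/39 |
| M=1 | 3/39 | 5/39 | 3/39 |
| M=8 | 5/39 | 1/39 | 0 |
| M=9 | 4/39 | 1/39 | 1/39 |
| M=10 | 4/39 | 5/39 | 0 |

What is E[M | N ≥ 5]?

P(N ≥ 5) = 20/39.
Σ M·P over the event = 0·(3/39) + 0·(1/39) + 1·(5/39) + 1·(3/39) + 8·(1/39) + 9·(1/39) + 9·(1/39) + 10·(5/39) = 28/13.
E[M | N ≥ 5] = (28/13) / (20/39) = 21/5.

21/5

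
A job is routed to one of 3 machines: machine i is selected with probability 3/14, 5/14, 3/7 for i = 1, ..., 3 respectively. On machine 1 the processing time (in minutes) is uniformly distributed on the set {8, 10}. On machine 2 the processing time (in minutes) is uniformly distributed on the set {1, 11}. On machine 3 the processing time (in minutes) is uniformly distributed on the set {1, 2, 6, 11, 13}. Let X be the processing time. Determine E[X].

69/10

E[X | machine 1] = (8+10)/2 = 9.
E[X | machine 2] = (1+11)/2 = 6.
E[X | machine 3] = (1+2+6+11+13)/5 = 33/5.
By the law of total expectation,
E[X] = (3/14)·(9) + (5/14)·(6) + (3/7)·(33/5) = 69/10.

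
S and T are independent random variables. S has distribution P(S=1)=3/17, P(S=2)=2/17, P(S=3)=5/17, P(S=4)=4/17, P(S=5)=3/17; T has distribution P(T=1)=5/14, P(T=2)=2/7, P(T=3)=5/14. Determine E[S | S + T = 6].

P(S + T = 6) = 4/17.
Summing S·P(x,y) over outcomes with S + T = 6 gives 107/119.
E[S | S + T = 6] = (107/119) / (4/17) = 107/28.

107/28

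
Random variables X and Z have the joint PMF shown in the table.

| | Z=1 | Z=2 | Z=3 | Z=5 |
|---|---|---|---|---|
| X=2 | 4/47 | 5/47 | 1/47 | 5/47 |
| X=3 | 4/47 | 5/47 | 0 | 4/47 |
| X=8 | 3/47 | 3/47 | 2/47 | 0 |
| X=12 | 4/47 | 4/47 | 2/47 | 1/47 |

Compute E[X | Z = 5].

P(Z = 5) = 10/47.
Σ X·P over the event = 2·(5/47) + 3·(4/47) + 12·(1/47) = 34/47.
E[X | Z = 5] = (34/47) / (10/47) = 17/5.

17/5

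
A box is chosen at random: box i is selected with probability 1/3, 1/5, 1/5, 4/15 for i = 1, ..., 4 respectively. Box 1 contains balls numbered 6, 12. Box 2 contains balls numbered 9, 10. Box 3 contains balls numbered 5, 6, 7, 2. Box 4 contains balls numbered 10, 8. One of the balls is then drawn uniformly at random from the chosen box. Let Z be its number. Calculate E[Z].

E[Z | box 1] = (6+12)/2 = 9.
E[Z | box 2] = (9+10)/2 = 19/2.
E[Z | box 3] = (5+6+7+2)/4 = 5.
E[Z | box 4] = (10+8)/2 = 9.
E[Z] = (1/3)·(9) + (1/5)·(19/2) + (1/5)·(5) + (4/15)·(9) = 83/10.

83/10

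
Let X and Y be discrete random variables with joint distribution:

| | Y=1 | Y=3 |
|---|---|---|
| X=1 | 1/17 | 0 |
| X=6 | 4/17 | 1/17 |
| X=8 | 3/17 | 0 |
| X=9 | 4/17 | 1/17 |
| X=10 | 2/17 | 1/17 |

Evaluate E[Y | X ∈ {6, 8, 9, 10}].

P(X ∈ {6, 8, 9, 10}) = 16/17.
Σ Y·P over the event = 1·(4/17) + 3·(1/17) + 1·(3/17) + 1·(4/17) + 3·(1/17) + 1·(2/17) + 3·(1/17) = 22/17.
E[Y | X ∈ {6, 8, 9, 10}] = (22/17) / (16/17) = 11/8.

11/8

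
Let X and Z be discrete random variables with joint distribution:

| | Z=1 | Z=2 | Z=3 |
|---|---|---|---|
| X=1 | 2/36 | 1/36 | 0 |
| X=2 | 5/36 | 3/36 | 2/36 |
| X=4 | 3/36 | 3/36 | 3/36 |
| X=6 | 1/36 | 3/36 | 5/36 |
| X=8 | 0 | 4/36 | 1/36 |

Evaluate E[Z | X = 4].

P(X = 4) = 1/4.
Σ Z·P over the event = 1·(3/36) + 2·(3/36) + 3·(3/36) = 1/2.
E[Z | X = 4] = (1/2) / (1/4) = 2.

2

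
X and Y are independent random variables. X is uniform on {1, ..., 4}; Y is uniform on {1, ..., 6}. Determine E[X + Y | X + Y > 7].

26/3

P(X + Y > 7) = 1/4.
Summing (X+Y)·P(x,y) over outcomes with X + Y > 7 gives 13/6.
E[X + Y | X + Y > 7] = (13/6) / (1/4) = 26/3.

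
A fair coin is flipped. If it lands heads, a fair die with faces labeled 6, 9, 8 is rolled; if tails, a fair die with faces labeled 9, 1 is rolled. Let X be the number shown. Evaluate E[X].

E[X | heads] = (6+9+8)/3 = 23/3.
E[X | tails] = (9+1)/2 = 5.
E[X] = (1/2)·(23/3) + (1/2)·(5) = 19/3.

19/3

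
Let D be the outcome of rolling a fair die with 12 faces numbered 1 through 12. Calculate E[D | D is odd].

6

Given D is odd, D is equally likely to be any of {1, 3, 5, 7, 9, 11}.
E[D | D is odd] = (1 + 3 + 5 + 7 + 9 + 11) / 6 = 6.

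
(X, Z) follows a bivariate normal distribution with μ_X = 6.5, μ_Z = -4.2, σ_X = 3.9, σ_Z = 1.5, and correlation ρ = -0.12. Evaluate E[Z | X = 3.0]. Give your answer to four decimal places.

E[Z | X=x] = μ_Z + ρ(σ_Z/σ_X)(x − μ_X) for jointly normal variables.
E[Z | X=3.0] = -4.2 + (-0.12)·(1.5/3.9)·(3.0 − (6.5)) = -4.2 + (-0.046154)·(-3.5) = -4.0385.

-4.0385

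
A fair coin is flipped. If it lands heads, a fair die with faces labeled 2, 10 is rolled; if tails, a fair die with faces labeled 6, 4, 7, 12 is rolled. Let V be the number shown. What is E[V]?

E[V | heads] = (2+10)/2 = 6.
E[V | tails] = (6+4+7+12)/4 = 29/4.
E[V] = (1/2)·(6) + (1/2)·(29/4) = 53/8.

53/8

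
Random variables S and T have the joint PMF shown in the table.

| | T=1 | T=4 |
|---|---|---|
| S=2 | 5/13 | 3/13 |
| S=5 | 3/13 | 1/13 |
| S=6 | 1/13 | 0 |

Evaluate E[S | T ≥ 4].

P(T ≥ 4) = 4/13.
Summing S·P(S=x,T=y) over the conditioning event gives 11/13.
E[S | T ≥ 4] = (11/13) / (4/13) = 11/4.

11/4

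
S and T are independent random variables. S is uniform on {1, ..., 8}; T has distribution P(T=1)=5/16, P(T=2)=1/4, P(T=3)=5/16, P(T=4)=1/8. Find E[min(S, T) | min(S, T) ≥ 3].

68/21

P(min(S, T) ≥ 3) = 21/64.
Summing min(S,T)·P(x,y) over outcomes with min(S, T) ≥ 3 gives 17/16.
E[min(S, T) | min(S, T) ≥ 3] = (17/16) / (21/64) = 68/21.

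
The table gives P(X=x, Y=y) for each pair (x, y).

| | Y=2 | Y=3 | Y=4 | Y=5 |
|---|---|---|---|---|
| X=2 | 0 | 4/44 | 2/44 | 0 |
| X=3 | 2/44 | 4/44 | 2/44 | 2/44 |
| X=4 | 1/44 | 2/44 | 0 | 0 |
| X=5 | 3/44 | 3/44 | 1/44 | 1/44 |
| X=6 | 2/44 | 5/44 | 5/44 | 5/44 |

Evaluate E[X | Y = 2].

P(Y = 2) = 2/11.
Summing X·P(X=x,Y=y) over the conditioning event gives 37/44.
E[X | Y = 2] = (37/44) / (2/11) = 37/8.

37/8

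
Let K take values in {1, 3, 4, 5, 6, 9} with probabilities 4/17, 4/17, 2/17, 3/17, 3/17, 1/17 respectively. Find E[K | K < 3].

1

P(K < 3) = 4/17.
Σ over the event: 1·4/17 = 4/17.
E[K | K < 3] = (4/17) / (4/17) = 1.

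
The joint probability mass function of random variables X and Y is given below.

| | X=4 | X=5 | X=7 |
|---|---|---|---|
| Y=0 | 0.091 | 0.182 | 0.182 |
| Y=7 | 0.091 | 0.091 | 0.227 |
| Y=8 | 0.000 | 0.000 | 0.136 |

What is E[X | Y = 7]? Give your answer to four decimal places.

5.8875

P(Y = 7) = 0.409.
Σ X·P over the event = 4·(0.091) + 5·(0.091) + 7·(0.227) = 2.408.
E[X | Y = 7] = (2.408) / (0.409) = 5.8875.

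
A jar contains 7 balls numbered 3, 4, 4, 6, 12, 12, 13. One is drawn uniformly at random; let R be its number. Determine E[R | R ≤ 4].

11/3

P(R ≤ 4) = 3/7.
Σ over the event: 3·1/7 + 4·2/7 = 11/7.
E[R | R ≤ 4] = (11/7) / (3/7) = 11/3.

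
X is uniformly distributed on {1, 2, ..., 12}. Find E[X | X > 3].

8

Given X > 3, X is equally likely to be any of {4, 5, 6, 7, 8, 9, 10, 11, 12}.
E[X | X > 3] = (4 + 5 + 6 + 7 + 8 + 9 + 10 + 11 + 12) / 9 = 8.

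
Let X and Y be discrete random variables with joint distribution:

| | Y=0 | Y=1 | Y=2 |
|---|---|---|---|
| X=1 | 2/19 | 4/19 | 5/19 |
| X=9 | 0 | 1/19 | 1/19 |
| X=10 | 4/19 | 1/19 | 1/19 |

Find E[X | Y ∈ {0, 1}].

65/12

P(Y ∈ {0, 1}) = 12/19.
Σ X·P over the event = 1·(2/19) + 1·(4/19) + 9·(1/19) + 10·(4/19) + 10·(1/19) = 65/19.
E[X | Y ∈ {0, 1}] = (65/19) / (12/19) = 65/12.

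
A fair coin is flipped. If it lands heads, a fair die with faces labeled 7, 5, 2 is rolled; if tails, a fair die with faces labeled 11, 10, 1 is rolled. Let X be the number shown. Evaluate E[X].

E[X | heads] = (7+5+2)/3 = 14/3.
E[X | tails] = (11+10+1)/3 = 22/3.
E[X] = (1/2)·(14/3) + (1/2)·(22/3) = 6.

6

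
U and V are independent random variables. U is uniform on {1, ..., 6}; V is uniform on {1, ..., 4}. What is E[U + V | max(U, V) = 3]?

24/5

Outcomes with max(U, V) = 3: (1,3), (2,3), (3,1), (3,2), (3,3), each with probability 1/24.
E[U + V | max(U, V) = 3] = (4 + 5 + 4 + 5 + 6) / 5 = 24/5.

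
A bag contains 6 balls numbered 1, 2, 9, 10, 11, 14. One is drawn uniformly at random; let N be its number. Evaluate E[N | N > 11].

14

P(N > 11) = 1/6.
Σ over the event: 14·1/6 = 7/3.
E[N | N > 11] = (7/3) / (1/6) = 14.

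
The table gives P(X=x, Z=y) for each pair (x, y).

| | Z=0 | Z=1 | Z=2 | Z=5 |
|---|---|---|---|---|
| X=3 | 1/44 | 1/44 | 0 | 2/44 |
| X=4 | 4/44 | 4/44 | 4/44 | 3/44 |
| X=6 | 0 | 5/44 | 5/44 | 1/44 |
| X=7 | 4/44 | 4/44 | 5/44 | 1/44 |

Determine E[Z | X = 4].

9/5

P(X = 4) = 15/44.
Σ Z·P over the event = 0·(4/44) + 1·(4/44) + 2·(4/44) + 5·(3/44) = 27/44.
E[Z | X = 4] = (27/44) / (15/44) = 9/5.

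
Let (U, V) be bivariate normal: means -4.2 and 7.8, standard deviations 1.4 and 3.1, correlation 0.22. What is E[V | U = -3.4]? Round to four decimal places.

8.1897

For a bivariate normal, E[V | U=x] = μ_V + ρ·(σ_V/σ_U)·(x − μ_U).
E[V | U=-3.4] = 7.8 + (0.22)·(3.1/1.4)·(-3.4 − (-4.2)) = 7.8 + (0.48714)·(0.8) = 8.1897.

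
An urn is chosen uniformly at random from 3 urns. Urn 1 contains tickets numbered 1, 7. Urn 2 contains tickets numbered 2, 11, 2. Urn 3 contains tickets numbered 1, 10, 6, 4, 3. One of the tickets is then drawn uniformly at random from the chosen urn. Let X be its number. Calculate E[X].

E[X | urn 1] = (1+7)/2 = 4.
E[X | urn 2] = (2+11+2)/3 = 5.
E[X | urn 3] = (1+10+6+4+3)/5 = 24/5.
By the law of total expectation,
E[X] = (1/3)·(4) + (1/3)·(5) + (1/3)·(24/5) = 23/5.

23/5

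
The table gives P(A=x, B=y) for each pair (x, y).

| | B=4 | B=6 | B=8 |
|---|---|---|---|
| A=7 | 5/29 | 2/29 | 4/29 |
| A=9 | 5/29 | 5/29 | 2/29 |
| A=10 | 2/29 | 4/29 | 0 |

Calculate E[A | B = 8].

P(B = 8) = 6/29.
Σ A·P over the event = 7·(4/29) + 9·(2/29) = 46/29.
E[A | B = 8] = (46/29) / (6/29) = 23/3.

23/3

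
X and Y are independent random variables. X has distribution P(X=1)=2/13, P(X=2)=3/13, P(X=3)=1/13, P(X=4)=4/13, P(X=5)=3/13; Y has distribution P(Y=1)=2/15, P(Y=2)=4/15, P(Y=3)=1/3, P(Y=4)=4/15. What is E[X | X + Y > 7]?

P(X + Y > 7) = 43/195.
Summing X·P(x,y) over outcomes with X + Y > 7 gives 199/195.
E[X | X + Y > 7] = (199/195) / (43/195) = 199/43.

199/43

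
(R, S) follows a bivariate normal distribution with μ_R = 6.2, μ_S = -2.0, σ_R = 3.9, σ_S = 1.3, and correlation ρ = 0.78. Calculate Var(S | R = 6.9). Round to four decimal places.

0.6618

Var(S | R=x) = (1 − ρ²)·σ_S².
Var(S | R=6.9) = (1.3)²·(1 − (0.78)²) = 1.69·0.3916 = 0.6618.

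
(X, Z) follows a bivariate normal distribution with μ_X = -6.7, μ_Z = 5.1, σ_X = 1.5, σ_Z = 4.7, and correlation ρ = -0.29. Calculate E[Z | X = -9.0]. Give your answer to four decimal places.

The regression of Z on X has slope ρ·σ_Z/σ_X and passes through (μ_X, μ_Z).
E[Z | X=-9.0] = 5.1 + (-0.29)·(4.7/1.5)·(-9.0 − (-6.7)) = 5.1 + (-0.90867)·(-2.3) = 7.1899.

7.1899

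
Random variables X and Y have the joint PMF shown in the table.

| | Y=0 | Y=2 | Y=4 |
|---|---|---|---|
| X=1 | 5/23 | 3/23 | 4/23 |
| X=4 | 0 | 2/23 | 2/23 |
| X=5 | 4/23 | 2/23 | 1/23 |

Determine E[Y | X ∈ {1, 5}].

P(X ∈ {1, 5}) = 19/23.
Σ Y·P over the event = 0·(5/23) + 2·(3/23) + 4·(4/23) + 0·(4/23) + 2·(2/23) + 4·(1/23) = 30/23.
E[Y | X ∈ {1, 5}] = (30/23) / (19/23) = 30/19.

30/19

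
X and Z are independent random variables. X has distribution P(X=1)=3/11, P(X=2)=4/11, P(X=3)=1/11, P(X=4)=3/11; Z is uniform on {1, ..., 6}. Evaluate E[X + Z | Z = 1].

37/11

P(Z = 1) = 1/6.
Summing (X+Z)·P(x,y) over outcomes with Z = 1 gives 37/66.
E[X + Z | Z = 1] = (37/66) / (1/6) = 37/11.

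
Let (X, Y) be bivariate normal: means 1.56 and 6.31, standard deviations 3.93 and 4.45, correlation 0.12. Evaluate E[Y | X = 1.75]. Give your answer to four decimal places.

6.3358

The regression of Y on X has slope ρ·σ_Y/σ_X and passes through (μ_X, μ_Y).
E[Y | X=1.75] = 6.31 + (0.12)·(4.45/3.93)·(1.75 − (1.56)) = 6.31 + (0.13588)·(0.19) = 6.3358.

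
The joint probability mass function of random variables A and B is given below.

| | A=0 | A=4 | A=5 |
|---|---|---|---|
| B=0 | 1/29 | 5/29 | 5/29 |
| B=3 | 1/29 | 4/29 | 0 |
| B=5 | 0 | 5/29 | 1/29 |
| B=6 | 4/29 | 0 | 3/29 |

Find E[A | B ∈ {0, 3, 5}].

P(B ∈ {0, 3, 5}) = 22/29.
Σ A·P over the event = 0·(1/29) + 0·(1/29) + 4·(5/29) + 4·(4/29) + 4·(5/29) + 5·(5/29) + 5·(1/29) = 86/29.
E[A | B ∈ {0, 3, 5}] = (86/29) / (22/29) = 43/11.

43/11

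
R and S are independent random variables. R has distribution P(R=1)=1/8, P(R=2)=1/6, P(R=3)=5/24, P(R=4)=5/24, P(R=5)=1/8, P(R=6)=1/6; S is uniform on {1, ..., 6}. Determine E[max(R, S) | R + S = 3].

2

P(R + S = 3) = 7/144.
Summing max(R,S)·P(x,y) over outcomes with R + S = 3 gives 7/72.
E[max(R, S) | R + S = 3] = (7/72) / (7/144) = 2.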